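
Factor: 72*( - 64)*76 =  - 2^11*3^2*19^1 = - 350208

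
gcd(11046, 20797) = 7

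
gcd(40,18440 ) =40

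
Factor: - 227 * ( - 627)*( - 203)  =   - 3^1 * 7^1*11^1*19^1 *29^1*227^1 = - 28892787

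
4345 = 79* 55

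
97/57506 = 97/57506 = 0.00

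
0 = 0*86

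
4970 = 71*70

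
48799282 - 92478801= - 43679519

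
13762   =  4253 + 9509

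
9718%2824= 1246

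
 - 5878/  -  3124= 2939/1562 =1.88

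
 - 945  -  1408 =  - 2353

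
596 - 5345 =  - 4749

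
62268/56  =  1111  +  13/14 =1111.93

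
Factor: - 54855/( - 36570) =3/2 = 2^( - 1) *3^1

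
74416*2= 148832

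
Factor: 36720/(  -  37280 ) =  - 459/466 = - 2^( - 1 )* 3^3*17^1*233^( - 1)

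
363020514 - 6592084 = 356428430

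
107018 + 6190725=6297743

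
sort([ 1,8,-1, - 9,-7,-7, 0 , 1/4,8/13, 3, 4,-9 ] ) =[ - 9, - 9,-7,-7,-1, 0,1/4, 8/13,1, 3, 4,8]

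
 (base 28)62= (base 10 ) 170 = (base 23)79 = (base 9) 208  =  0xaa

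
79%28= 23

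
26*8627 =224302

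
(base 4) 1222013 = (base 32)6K7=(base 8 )15207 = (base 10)6791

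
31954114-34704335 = - 2750221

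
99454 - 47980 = 51474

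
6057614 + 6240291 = 12297905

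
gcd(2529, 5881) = 1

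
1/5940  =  1/5940= 0.00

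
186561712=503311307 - 316749595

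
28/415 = 28/415 = 0.07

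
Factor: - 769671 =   -  3^2 *7^1*19^1*643^1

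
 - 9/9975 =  - 3/3325 = - 0.00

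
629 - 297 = 332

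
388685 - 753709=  - 365024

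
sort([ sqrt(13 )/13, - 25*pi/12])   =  [ - 25 * pi/12,sqrt(13 )/13] 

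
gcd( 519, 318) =3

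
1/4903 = 1/4903 = 0.00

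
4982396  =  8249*604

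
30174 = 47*642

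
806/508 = 403/254 = 1.59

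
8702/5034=4351/2517 = 1.73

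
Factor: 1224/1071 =2^3*7^( - 1)  =  8/7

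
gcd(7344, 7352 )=8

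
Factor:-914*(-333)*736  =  224010432=2^6*3^2*23^1*37^1*457^1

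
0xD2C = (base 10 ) 3372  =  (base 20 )88C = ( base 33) 336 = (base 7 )12555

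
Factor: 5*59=295 = 5^1*59^1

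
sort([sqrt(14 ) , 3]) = [ 3,sqrt(14 )]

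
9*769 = 6921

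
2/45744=1/22872 =0.00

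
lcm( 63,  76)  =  4788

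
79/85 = 79/85  =  0.93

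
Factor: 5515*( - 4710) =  - 2^1 * 3^1 *5^2*157^1*1103^1 = - 25975650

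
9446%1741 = 741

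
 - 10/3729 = -10/3729= - 0.00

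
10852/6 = 1808 + 2/3   =  1808.67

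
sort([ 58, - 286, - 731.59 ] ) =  [ - 731.59, - 286,58]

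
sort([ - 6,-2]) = [ - 6,  -  2 ]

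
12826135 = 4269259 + 8556876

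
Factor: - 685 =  - 5^1*137^1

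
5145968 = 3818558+1327410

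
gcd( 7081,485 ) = 97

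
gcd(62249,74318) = 1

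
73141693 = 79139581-5997888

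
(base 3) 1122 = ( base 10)44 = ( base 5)134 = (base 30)1E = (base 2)101100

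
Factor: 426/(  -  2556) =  - 2^(- 1)*3^(  -  1 ) = -  1/6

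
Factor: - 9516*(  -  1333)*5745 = 2^2*3^2*5^1*13^1*31^1*43^1*61^1*383^1 = 72874336860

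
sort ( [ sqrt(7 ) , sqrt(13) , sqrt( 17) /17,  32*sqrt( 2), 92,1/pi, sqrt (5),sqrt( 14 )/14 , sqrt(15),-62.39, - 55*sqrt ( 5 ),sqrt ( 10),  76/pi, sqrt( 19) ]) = [  -  55*sqrt ( 5),  -  62.39,  sqrt(17)/17,sqrt( 14)/14,1/pi,sqrt ( 5) , sqrt( 7 ), sqrt(10),sqrt( 13), sqrt ( 15),  sqrt( 19 ),76/pi, 32  *  sqrt (2 ), 92]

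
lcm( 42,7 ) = 42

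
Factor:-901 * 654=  - 589254=-  2^1 * 3^1 * 17^1 * 53^1 * 109^1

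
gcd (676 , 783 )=1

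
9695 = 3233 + 6462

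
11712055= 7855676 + 3856379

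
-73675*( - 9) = 663075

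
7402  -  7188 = 214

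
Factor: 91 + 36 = 127^1 =127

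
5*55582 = 277910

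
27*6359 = 171693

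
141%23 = 3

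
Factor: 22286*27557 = 2^1*11^1*17^1*1013^1*1621^1  =  614135302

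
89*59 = 5251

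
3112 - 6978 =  - 3866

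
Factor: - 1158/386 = - 3  =  - 3^1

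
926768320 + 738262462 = 1665030782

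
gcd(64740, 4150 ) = 830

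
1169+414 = 1583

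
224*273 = 61152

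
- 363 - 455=-818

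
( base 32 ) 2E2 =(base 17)8ag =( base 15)b18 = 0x9C2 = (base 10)2498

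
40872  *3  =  122616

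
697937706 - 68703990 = 629233716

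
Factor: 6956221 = 2549^1*2729^1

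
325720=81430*4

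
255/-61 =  - 255/61 = -4.18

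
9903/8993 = 9903/8993 = 1.10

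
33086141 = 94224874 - 61138733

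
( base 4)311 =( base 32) 1L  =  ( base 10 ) 53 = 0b110101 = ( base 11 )49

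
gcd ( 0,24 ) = 24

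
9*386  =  3474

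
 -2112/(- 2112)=1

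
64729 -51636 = 13093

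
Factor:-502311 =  - 3^1*167437^1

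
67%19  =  10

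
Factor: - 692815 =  - 5^1*138563^1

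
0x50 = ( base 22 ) 3e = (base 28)2o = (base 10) 80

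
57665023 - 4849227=52815796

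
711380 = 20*35569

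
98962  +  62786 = 161748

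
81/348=27/116 = 0.23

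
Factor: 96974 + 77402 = 2^3*71^1*307^1 = 174376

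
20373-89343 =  - 68970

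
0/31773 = 0 = 0.00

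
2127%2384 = 2127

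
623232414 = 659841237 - 36608823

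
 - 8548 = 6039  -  14587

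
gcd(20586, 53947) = 73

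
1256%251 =1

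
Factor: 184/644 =2^1*7^( - 1 )= 2/7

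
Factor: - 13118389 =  - 103^1*127363^1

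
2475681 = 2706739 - 231058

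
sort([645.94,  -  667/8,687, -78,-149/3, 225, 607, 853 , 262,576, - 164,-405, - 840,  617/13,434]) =[  -  840 , -405, - 164,- 667/8,  -  78,  -  149/3, 617/13,225, 262,434, 576, 607, 645.94,687, 853 ]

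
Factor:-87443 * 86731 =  - 7584018833= -43^1*2017^1 * 87443^1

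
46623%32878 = 13745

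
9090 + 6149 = 15239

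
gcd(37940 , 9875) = 5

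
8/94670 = 4/47335 = 0.00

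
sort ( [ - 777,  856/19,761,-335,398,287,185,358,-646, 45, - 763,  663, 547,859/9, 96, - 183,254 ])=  [-777,-763,-646 ,-335, - 183,45,856/19, 859/9, 96,185,  254, 287,358,398,547, 663,  761]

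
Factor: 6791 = 6791^1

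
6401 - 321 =6080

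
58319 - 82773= - 24454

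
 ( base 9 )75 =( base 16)44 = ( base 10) 68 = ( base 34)20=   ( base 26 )2G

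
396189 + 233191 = 629380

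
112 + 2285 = 2397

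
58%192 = 58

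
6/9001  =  6/9001  =  0.00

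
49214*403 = 19833242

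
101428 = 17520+83908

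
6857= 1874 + 4983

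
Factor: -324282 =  - 2^1*3^1*7^2*1103^1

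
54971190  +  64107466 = 119078656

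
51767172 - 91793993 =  -40026821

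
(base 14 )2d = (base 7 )56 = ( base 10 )41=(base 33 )18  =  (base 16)29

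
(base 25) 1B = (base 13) 2a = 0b100100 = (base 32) 14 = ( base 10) 36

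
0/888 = 0 = 0.00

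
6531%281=68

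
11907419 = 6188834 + 5718585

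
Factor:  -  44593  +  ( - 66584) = - 111177= - 3^2*11^1 * 1123^1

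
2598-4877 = -2279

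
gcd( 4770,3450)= 30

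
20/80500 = 1/4025 = 0.00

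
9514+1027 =10541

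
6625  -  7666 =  -1041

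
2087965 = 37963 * 55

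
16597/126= 131+13/18=131.72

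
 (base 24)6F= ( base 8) 237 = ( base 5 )1114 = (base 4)2133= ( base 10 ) 159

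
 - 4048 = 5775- 9823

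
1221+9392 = 10613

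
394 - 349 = 45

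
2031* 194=394014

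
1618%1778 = 1618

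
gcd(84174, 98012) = 2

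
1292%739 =553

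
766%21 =10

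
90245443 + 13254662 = 103500105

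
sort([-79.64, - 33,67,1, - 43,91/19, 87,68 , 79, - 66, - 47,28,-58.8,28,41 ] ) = [ - 79.64  , - 66, - 58.8,-47 ,- 43, - 33,1,91/19,28, 28, 41,  67,68 , 79, 87]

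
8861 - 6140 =2721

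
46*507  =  23322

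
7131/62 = 7131/62 = 115.02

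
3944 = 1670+2274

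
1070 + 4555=5625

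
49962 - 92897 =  - 42935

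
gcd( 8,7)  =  1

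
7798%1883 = 266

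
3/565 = 3/565 =0.01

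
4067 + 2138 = 6205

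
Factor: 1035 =3^2*5^1*23^1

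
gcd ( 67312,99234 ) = 2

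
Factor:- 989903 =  - 43^1*23021^1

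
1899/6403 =1899/6403 = 0.30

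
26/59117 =26/59117=0.00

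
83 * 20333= 1687639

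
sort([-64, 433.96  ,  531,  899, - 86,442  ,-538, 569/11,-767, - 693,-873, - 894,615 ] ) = [ - 894, - 873, - 767,- 693, - 538, -86, - 64,569/11, 433.96, 442, 531, 615 , 899]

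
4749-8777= - 4028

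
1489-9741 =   -  8252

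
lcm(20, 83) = 1660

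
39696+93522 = 133218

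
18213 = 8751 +9462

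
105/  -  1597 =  - 1 + 1492/1597 = - 0.07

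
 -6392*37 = -236504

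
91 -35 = 56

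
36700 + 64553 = 101253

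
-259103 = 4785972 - 5045075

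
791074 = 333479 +457595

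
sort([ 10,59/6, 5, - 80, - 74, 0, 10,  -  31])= [ - 80, - 74, - 31, 0, 5, 59/6, 10,10 ] 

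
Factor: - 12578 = -2^1 * 19^1*331^1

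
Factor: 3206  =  2^1*7^1*229^1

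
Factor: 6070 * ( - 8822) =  - 2^2*5^1 * 11^1*401^1*607^1 = -53549540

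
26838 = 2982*9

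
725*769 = 557525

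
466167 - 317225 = 148942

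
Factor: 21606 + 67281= 88887 = 3^1*29629^1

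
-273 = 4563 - 4836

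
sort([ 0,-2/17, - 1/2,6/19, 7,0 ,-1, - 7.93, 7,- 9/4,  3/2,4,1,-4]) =[ - 7.93, -4, - 9/4, - 1, - 1/2, - 2/17,  0, 0, 6/19,1,3/2 , 4, 7,7 ]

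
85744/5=85744/5 = 17148.80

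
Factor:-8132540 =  - 2^2*5^1 * 13^1*31^1*1009^1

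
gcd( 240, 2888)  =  8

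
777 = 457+320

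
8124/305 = 8124/305 = 26.64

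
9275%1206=833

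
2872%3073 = 2872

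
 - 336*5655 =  - 1900080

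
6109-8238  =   - 2129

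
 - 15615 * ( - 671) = 10477665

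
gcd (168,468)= 12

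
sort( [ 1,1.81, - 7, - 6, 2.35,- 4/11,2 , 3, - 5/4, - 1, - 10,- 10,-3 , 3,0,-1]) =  [ - 10  ,  -  10, - 7,-6, -3, - 5/4,  -  1,-1,- 4/11,0,1,1.81, 2,2.35,3,3 ]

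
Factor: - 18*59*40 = - 42480 = - 2^4*3^2*5^1 * 59^1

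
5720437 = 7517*761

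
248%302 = 248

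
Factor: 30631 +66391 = 97022 = 2^1*139^1*349^1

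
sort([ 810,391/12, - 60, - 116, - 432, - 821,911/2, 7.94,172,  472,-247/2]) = [- 821, - 432, - 247/2,-116,  -  60,7.94, 391/12, 172, 911/2, 472,810] 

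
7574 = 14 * 541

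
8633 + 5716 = 14349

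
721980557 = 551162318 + 170818239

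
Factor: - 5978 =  - 2^1 * 7^2*61^1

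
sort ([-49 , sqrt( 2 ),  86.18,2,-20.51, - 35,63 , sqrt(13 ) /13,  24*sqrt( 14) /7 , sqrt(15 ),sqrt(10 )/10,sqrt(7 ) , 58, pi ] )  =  [-49,-35, - 20.51,sqrt( 13) /13,sqrt( 10 ) /10,sqrt (2),2,sqrt( 7) , pi, sqrt( 15 ), 24*sqrt(14 ) /7,  58,  63,86.18]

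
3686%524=18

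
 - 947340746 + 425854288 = - 521486458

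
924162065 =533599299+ 390562766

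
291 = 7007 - 6716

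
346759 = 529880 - 183121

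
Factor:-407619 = - 3^3*31^1*487^1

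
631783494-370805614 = 260977880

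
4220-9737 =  - 5517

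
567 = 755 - 188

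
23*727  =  16721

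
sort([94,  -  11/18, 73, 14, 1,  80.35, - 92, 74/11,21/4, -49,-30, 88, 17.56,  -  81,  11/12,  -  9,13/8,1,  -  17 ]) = [  -  92, - 81, - 49,  -  30, - 17, - 9, - 11/18,11/12,1,  1, 13/8 , 21/4,74/11,14,17.56,73, 80.35,88,94]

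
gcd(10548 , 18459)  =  2637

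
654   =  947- 293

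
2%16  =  2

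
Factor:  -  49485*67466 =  - 2^1*3^1 * 5^1*7^1 * 61^1*79^1*3299^1= - 3338555010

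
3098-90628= - 87530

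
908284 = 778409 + 129875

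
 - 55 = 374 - 429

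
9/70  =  9/70 =0.13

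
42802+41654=84456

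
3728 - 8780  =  -5052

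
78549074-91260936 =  - 12711862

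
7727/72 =7727/72 = 107.32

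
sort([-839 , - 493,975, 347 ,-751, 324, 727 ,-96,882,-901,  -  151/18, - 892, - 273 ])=[ - 901, - 892, - 839, - 751,- 493, - 273,-96 , - 151/18, 324,347, 727, 882,975] 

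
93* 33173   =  3085089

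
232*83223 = 19307736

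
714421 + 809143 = 1523564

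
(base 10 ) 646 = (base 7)1612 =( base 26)om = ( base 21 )19G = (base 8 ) 1206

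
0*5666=0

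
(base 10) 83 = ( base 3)10002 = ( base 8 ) 123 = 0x53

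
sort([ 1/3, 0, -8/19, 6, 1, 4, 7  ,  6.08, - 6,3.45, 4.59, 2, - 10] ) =[ - 10,  -  6,-8/19, 0,1/3, 1, 2, 3.45,4, 4.59, 6,6.08,7]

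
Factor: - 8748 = - 2^2*3^7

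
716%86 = 28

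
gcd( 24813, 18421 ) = 1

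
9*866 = 7794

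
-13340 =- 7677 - 5663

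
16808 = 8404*2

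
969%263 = 180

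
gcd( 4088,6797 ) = 7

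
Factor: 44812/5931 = 2^2*3^( - 2)*17^1 = 68/9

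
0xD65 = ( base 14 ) 136d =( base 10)3429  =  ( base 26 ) 51N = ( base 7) 12666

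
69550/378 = 34775/189  =  183.99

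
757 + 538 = 1295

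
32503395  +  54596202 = 87099597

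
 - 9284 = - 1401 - 7883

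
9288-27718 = - 18430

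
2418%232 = 98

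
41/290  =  41/290 = 0.14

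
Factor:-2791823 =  - 67^1*41669^1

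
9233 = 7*1319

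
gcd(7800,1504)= 8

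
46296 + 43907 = 90203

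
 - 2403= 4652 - 7055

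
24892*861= 21432012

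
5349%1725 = 174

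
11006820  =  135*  81532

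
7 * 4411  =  30877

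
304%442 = 304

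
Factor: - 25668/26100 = -5^(-2 )*23^1  *  29^( - 1)*31^1 = - 713/725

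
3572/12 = 893/3 =297.67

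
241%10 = 1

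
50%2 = 0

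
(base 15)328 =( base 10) 713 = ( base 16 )2c9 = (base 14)38d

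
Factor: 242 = 2^1 * 11^2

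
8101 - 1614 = 6487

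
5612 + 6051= 11663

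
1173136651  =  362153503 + 810983148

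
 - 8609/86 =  - 8609/86  =  -  100.10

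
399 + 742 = 1141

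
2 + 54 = 56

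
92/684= 23/171 = 0.13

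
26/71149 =2/5473 = 0.00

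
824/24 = 103/3 = 34.33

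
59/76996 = 59/76996 = 0.00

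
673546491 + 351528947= 1025075438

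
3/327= 1/109 = 0.01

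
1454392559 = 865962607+588429952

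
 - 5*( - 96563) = 482815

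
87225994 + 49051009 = 136277003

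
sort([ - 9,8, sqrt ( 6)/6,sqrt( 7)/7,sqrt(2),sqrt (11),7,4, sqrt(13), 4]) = [  -  9, sqrt(7 )/7,sqrt(6)/6, sqrt(2), sqrt( 11), sqrt( 13), 4, 4,  7, 8 ]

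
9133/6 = 9133/6   =  1522.17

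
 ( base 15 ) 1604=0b1001001111001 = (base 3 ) 20111011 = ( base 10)4729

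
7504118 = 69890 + 7434228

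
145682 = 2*72841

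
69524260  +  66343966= 135868226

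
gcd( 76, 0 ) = 76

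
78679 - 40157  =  38522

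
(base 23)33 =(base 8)110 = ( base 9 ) 80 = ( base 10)72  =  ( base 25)2M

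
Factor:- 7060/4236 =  - 3^( - 1)*5^1=- 5/3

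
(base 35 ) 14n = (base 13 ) 82a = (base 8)2554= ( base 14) 712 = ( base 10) 1388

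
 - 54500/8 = - 13625/2 = - 6812.50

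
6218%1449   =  422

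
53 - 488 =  - 435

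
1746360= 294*5940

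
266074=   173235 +92839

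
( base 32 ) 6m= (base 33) 6g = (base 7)424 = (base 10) 214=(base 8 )326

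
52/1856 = 13/464 = 0.03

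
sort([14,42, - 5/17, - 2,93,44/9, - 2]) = [-2, - 2, - 5/17,44/9, 14, 42,93 ] 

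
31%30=1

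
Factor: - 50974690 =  - 2^1*5^1*13^1 *392113^1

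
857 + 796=1653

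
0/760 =0= 0.00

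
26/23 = 26/23 = 1.13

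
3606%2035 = 1571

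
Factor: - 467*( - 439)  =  205013  =  439^1*467^1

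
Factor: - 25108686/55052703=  - 2^1 * 3^(  -  2)*23^1*179^( - 1 )*3797^(  -  1 )*60649^1=-2789854/6116967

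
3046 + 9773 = 12819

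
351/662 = 351/662 = 0.53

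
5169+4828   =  9997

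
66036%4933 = 1907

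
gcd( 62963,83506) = 1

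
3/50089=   3/50089 = 0.00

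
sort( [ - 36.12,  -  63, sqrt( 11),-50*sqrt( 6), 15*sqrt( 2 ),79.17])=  [ -50*sqrt(6 ),  -  63, - 36.12,sqrt(11 ),  15*sqrt( 2) , 79.17 ]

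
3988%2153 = 1835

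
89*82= 7298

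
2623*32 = 83936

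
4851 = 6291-1440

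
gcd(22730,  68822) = 2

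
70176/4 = 17544 = 17544.00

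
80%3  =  2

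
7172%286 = 22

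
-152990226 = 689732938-842723164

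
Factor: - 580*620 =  - 2^4*5^2*29^1*31^1= - 359600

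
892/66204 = 223/16551 =0.01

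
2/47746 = 1/23873 = 0.00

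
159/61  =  159/61  =  2.61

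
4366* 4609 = 20122894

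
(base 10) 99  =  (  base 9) 120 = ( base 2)1100011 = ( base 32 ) 33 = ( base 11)90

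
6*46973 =281838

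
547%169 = 40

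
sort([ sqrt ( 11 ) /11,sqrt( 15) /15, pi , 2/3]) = [ sqrt(15 ) /15, sqrt ( 11 ) /11,2/3,pi]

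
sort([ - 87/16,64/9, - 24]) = [ - 24, - 87/16 , 64/9]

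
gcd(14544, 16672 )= 16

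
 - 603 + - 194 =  - 797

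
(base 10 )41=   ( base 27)1e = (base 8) 51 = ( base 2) 101001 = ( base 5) 131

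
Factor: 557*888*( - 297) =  - 2^3 * 3^4*11^1*37^1*557^1 = - 146900952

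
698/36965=698/36965= 0.02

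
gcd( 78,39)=39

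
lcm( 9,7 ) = 63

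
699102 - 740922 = -41820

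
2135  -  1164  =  971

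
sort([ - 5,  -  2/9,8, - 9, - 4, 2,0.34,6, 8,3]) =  [ - 9, - 5, - 4, - 2/9,0.34, 2,  3,6, 8,8]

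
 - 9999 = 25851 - 35850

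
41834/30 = 1394 + 7/15 = 1394.47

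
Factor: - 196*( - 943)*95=17558660 = 2^2*5^1* 7^2*19^1*23^1*41^1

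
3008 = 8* 376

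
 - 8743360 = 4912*( - 1780)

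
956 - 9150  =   - 8194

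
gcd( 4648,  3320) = 664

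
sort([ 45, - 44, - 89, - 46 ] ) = [-89, - 46 , - 44,45]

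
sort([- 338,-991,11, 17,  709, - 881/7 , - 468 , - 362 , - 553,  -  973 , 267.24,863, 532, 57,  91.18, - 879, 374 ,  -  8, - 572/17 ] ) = [  -  991 ,-973, - 879, - 553,-468, - 362,  -  338,-881/7, - 572/17,-8, 11,17,57 , 91.18, 267.24 , 374,532, 709,863 ] 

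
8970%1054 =538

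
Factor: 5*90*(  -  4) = -2^3 * 3^2*5^2 = - 1800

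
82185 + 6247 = 88432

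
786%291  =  204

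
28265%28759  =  28265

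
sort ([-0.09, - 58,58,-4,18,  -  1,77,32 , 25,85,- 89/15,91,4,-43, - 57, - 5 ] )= [ -58, - 57,- 43, - 89/15 ,  -  5,  -  4, - 1,  -  0.09 , 4, 18,  25,  32,58,77, 85,91]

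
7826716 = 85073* 92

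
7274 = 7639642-7632368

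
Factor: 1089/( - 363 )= - 3 = - 3^1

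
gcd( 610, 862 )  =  2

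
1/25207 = 1/25207 = 0.00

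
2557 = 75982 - 73425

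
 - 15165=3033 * (-5 ) 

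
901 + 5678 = 6579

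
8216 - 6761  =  1455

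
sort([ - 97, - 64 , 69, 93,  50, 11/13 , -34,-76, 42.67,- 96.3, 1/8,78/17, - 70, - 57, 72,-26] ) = [ - 97,-96.3, - 76, - 70, - 64, -57, - 34, - 26,1/8, 11/13, 78/17, 42.67, 50,  69, 72, 93]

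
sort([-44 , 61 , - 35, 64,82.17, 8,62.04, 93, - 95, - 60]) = [- 95, - 60, - 44,  -  35,  8,61, 62.04,64,82.17,93] 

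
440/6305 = 88/1261 = 0.07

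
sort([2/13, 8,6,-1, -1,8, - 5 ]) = [ - 5,  -  1, - 1,  2/13,6,8, 8]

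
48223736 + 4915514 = 53139250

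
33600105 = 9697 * 3465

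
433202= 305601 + 127601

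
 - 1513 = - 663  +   - 850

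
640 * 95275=60976000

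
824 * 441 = 363384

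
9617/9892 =9617/9892 = 0.97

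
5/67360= 1/13472=0.00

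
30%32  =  30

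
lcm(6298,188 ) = 12596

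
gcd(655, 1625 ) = 5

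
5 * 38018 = 190090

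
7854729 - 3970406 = 3884323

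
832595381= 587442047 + 245153334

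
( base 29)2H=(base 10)75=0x4b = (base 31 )2d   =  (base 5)300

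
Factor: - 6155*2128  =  -2^4* 5^1*7^1 *19^1 * 1231^1 = - 13097840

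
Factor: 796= 2^2*199^1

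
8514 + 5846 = 14360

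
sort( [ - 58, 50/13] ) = [ - 58,50/13]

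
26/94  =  13/47 = 0.28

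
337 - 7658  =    -  7321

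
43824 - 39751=4073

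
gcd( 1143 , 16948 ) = 1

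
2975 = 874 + 2101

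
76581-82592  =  -6011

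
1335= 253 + 1082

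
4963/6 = 4963/6=827.17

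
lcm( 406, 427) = 24766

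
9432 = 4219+5213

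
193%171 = 22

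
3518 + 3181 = 6699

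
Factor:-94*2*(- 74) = 13912  =  2^3*37^1 * 47^1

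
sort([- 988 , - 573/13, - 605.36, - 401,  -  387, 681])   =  [ - 988 ,-605.36,-401, - 387, - 573/13, 681] 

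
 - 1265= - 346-919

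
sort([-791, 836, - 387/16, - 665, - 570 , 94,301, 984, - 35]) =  [ - 791 , - 665, - 570,  -  35,  -  387/16,  94,301, 836 , 984]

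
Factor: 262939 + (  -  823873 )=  - 560934 = - 2^1 * 3^2*11^1*2833^1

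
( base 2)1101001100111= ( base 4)1221213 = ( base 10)6759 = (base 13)30CC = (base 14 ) 266B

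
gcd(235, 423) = 47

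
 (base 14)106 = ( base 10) 202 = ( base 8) 312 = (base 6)534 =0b11001010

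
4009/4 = 1002 + 1/4= 1002.25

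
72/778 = 36/389 =0.09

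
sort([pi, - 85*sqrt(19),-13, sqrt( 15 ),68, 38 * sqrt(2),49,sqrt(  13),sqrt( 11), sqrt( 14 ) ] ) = [-85*sqrt( 19),-13, pi, sqrt(11 ), sqrt (13),sqrt( 14),sqrt (15), 49,38*sqrt( 2),68]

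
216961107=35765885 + 181195222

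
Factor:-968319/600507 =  - 107591/66723 = -3^( - 1 )*11^1*23^ (-1)*967^( - 1)*9781^1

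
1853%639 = 575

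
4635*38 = 176130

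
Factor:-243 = - 3^5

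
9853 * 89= 876917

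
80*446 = 35680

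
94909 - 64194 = 30715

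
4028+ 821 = 4849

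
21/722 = 21/722 = 0.03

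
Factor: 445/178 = 2^( - 1)*5^1 = 5/2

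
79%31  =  17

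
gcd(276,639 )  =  3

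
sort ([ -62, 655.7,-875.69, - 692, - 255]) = [ - 875.69, - 692, - 255, - 62,655.7 ]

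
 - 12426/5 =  - 12426/5  =  - 2485.20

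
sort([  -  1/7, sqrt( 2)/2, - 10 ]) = [ - 10, - 1/7, sqrt( 2 )/2]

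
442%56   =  50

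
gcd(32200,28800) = 200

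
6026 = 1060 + 4966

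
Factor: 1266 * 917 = 1160922 = 2^1*3^1*7^1 * 131^1 *211^1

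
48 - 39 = 9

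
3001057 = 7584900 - 4583843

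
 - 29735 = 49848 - 79583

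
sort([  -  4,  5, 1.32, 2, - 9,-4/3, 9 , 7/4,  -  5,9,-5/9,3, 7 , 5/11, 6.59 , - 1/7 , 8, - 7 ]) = [ - 9,-7, - 5  ,-4,-4/3,-5/9,- 1/7, 5/11 , 1.32,7/4,2, 3,5, 6.59, 7,8,9,9]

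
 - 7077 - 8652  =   - 15729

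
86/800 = 43/400= 0.11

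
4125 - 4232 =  - 107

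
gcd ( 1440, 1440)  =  1440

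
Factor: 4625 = 5^3*37^1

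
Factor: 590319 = 3^2* 107^1* 613^1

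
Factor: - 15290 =- 2^1*5^1 * 11^1*139^1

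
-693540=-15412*45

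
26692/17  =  1570+2/17 = 1570.12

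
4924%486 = 64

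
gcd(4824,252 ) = 36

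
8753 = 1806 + 6947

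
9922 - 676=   9246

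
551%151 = 98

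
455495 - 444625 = 10870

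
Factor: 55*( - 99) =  - 3^2*5^1*11^2=   -5445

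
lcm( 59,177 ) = 177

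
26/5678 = 13/2839 = 0.00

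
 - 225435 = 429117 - 654552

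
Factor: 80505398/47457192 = 40252699/23728596  =  2^ (-2)*3^( - 1) * 751^(-1 )*2633^( - 1 )* 40252699^1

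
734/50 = 14 + 17/25= 14.68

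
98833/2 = 98833/2  =  49416.50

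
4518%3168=1350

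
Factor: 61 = 61^1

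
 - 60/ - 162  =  10/27 = 0.37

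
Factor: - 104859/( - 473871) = 3^1*61^1*827^( - 1 )=183/827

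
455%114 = 113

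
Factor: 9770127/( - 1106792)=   -2^(- 3)*3^1 * 331^1*9839^1 * 138349^( - 1)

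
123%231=123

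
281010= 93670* 3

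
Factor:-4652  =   - 2^2*1163^1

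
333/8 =41 + 5/8 = 41.62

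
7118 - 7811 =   -  693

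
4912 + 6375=11287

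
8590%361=287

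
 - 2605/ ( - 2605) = 1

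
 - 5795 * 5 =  - 28975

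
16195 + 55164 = 71359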